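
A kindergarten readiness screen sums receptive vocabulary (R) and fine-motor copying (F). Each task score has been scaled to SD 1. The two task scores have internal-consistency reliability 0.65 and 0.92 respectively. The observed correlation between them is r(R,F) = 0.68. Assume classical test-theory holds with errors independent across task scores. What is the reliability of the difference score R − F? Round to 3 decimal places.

Var(R−F) = 1 + 1 − 2·0.68 = 2 − 1.36 = 0.64.
With uncorrelated errors the cross-covariances are all true-score covariance, so they carry over unchanged; only the diagonal terms shrink to ρᵢσᵢ².
True-score variance = [0.65 + 0.92] − 1.36 = 1.57 − 1.36 = 0.21.
Reliability = 0.21 / 0.64 = 0.328.

0.328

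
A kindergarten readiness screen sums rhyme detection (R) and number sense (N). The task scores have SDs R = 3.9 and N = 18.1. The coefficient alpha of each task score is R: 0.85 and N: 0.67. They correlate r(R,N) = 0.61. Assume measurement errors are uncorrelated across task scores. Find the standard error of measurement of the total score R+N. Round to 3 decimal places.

Var(total) = 342.82 + 86.1198 = 428.94.
True-score variance = 232.427 + 86.1198 = 318.547, so reliability = 0.7426.
Error variance = 428.94 − 318.547 = 110.393; SEM = √110.393 = 10.507.

10.507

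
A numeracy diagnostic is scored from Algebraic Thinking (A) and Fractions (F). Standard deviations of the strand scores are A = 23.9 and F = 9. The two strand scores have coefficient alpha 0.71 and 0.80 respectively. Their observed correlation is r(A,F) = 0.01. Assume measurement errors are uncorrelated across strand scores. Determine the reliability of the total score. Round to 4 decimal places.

0.7230

Var(A+F) = 23.9² + 9² + 2·[23.9·9·0.01] = 652.21 + 4.302 = 656.512.
Under uncorrelated errors the observed covariances equal the true-score covariances, so only the own-variance terms attenuate.
True-score variance = [23.9²·0.71 + 9²·0.80] + 4.302 = 470.359 + 4.302 = 474.661.
Reliability = 474.661 / 656.512 = 0.7230.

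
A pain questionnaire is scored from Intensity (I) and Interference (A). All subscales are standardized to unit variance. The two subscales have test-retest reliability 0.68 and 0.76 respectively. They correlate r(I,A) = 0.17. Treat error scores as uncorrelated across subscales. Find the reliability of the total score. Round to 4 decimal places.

0.7607

Var(I+A) = 2 + 2·[0.17] = 2 + 0.34 = 2.34.
Because errors are independent across components, Cov(Tᵢ,Tⱼ) = Cov(Xᵢ,Xⱼ); the off-diagonal part of the true-score variance is the same as above.
True-score variance = [0.68 + 0.76] + 0.34 = 1.44 + 0.34 = 1.78.
Reliability = 1.78 / 2.34 = 0.7607.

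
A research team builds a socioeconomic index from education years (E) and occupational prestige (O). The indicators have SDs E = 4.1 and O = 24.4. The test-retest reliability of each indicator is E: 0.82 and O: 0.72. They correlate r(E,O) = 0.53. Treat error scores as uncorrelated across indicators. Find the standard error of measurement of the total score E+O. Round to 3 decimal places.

13.028

Var(total) = 612.17 + 106.042 = 718.212.
True-score variance = 442.443 + 106.042 = 548.486, so reliability = 0.7637.
Error variance = 718.212 − 548.486 = 169.727; SEM = √169.727 = 13.028.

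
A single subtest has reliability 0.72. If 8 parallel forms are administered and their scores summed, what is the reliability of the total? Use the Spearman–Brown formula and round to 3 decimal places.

ρ_k = kρ / (1 + (k−1)ρ) = 8·0.72 / (1 + 7·0.72) = 5.760 / 6.040 = 0.954.

0.954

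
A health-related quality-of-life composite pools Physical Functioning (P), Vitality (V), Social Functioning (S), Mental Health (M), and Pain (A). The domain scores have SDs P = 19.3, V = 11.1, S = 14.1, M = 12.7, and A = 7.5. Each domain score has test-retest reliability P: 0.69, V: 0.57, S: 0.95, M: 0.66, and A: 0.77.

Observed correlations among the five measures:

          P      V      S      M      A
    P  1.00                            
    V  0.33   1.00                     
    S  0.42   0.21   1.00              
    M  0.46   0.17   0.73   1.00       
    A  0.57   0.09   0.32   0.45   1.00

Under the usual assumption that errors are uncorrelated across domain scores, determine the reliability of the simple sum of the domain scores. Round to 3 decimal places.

Var(P+V+S+M+A) = 19.3² + 11.1² + 14.1² + 12.7² + 7.5² + 2·[19.3·11.1·0.33 + 19.3·14.1·0.42 + 19.3·12.7·0.46 + 19.3·7.5·0.57 + 11.1·14.1·0.21 + 11.1·12.7·0.17 + 11.1·7.5·0.09 + 14.1·12.7·0.73 + 14.1·7.5·0.32 + 12.7·7.5·0.45] = 912.05 + 1303.99 = 2216.04.
Under uncorrelated errors the observed covariances equal the true-score covariances, so only the own-variance terms attenuate.
True-score variance = [19.3²·0.69 + 11.1²·0.57 + 14.1²·0.95 + 12.7²·0.66 + 7.5²·0.77] + 1303.99 = 665.881 + 1303.99 = 1969.87.
Reliability = 1969.87 / 2216.04 = 0.889.

0.889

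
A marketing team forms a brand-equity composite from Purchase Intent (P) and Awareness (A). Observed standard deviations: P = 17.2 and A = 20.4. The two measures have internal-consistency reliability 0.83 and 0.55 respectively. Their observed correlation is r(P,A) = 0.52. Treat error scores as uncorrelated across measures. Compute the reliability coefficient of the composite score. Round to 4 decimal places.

0.7794

Var(P+A) = 17.2² + 20.4² + 2·[17.2·20.4·0.52] = 712 + 364.915 = 1076.92.
Because errors are independent across components, Cov(Tᵢ,Tⱼ) = Cov(Xᵢ,Xⱼ); the off-diagonal part of the true-score variance is the same as above.
True-score variance = [17.2²·0.83 + 20.4²·0.55] + 364.915 = 474.435 + 364.915 = 839.35.
Reliability = 839.35 / 1076.92 = 0.7794.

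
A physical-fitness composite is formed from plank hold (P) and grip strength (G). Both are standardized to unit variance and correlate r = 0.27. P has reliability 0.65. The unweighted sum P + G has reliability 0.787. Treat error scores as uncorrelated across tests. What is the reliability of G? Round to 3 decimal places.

0.809

Var(P+G) = 2 + 2·0.27 = 2.540.
True-score variance = ρ_P + ρ_G + 2·0.27, so 0.787 = (0.65 + ρ_G + 0.54) / 2.540.
ρ_G = 0.787·2.540 − 0.65 − 0.54 = 0.809.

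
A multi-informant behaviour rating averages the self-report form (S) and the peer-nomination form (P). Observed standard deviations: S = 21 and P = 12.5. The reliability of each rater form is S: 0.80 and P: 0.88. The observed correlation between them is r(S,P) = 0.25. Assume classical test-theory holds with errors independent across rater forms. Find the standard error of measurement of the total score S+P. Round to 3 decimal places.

Var(total) = 597.25 + 131.25 = 728.5.
True-score variance = 490.3 + 131.25 = 621.55, so reliability = 0.8532.
Error variance = 728.5 − 621.55 = 106.95; SEM = √106.95 = 10.342.

10.342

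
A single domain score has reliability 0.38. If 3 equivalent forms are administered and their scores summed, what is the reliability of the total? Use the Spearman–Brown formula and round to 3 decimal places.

0.648

ρ_k = kρ / (1 + (k−1)ρ) = 3·0.38 / (1 + 2·0.38) = 1.140 / 1.760 = 0.648.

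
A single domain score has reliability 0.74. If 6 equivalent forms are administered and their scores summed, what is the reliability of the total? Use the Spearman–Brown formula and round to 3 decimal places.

ρ_k = kρ / (1 + (k−1)ρ) = 6·0.74 / (1 + 5·0.74) = 4.440 / 4.700 = 0.945.

0.945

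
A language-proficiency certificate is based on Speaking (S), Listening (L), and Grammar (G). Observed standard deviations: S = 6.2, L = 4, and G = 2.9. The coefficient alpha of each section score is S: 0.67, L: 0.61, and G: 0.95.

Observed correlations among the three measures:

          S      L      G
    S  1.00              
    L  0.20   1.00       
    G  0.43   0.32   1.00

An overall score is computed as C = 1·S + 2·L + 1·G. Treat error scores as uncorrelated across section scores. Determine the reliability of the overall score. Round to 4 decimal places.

0.7636

Var(C) = 6.2² + 2²·4² + 2.9² + 2·[2·6.2·4·0.20 + 6.2·2.9·0.43 + 2·4·2.9·0.32] = 110.85 + 50.1508 = 161.001.
With uncorrelated errors the cross-covariances are all true-score covariance, so they carry over unchanged; only the diagonal terms shrink to ρᵢσᵢ².
True-score variance = [6.2²·0.67 + 2²·4²·0.61 + 2.9²·0.95] + 50.1508 = 72.7843 + 50.1508 = 122.935.
Reliability = 122.935 / 161.001 = 0.7636.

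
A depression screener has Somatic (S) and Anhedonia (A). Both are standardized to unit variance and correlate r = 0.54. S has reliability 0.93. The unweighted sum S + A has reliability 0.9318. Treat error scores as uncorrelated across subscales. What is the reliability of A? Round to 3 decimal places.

Var(S+A) = 2 + 2·0.54 = 3.080.
True-score variance = ρ_S + ρ_A + 2·0.54, so 0.9318 = (0.93 + ρ_A + 1.08) / 3.080.
ρ_A = 0.9318·3.080 − 0.93 − 1.08 = 0.860.

0.860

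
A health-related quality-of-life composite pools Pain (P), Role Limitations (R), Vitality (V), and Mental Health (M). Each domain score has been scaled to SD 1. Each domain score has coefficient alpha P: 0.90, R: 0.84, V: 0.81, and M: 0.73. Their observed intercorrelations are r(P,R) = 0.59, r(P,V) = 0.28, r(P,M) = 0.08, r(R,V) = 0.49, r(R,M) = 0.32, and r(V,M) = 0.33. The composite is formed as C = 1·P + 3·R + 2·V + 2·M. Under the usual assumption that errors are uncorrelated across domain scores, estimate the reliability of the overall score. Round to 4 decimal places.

0.9044

Var(C) = 1 + 3² + 2² + 2² + 2·[3·0.59 + 2·0.28 + 2·0.08 + 6·0.49 + 6·0.32 + 4·0.33] = 18 + 17.34 = 35.34.
Under uncorrelated errors the observed covariances equal the true-score covariances, so only the own-variance terms attenuate.
True-score variance = [0.90 + 3²·0.84 + 2²·0.81 + 2²·0.73] + 17.34 = 14.62 + 17.34 = 31.96.
Reliability = 31.96 / 35.34 = 0.9044.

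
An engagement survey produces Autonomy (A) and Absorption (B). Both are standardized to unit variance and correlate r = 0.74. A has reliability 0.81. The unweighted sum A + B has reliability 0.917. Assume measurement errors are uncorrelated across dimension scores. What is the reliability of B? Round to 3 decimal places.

0.901

Var(A+B) = 2 + 2·0.74 = 3.480.
True-score variance = ρ_A + ρ_B + 2·0.74, so 0.917 = (0.81 + ρ_B + 1.48) / 3.480.
ρ_B = 0.917·3.480 − 0.81 − 1.48 = 0.901.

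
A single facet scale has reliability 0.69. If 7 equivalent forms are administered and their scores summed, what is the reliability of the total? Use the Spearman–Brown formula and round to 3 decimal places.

ρ_k = kρ / (1 + (k−1)ρ) = 7·0.69 / (1 + 6·0.69) = 4.830 / 5.140 = 0.940.

0.940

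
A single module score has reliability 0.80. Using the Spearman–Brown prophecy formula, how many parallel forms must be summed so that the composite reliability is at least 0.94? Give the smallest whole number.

4

k ≥ ρ*(1−ρ₁)/(ρ₁(1−ρ*)) = 0.94·0.20 / (0.80·0.06) = 3.917.
Smallest integer k = 4.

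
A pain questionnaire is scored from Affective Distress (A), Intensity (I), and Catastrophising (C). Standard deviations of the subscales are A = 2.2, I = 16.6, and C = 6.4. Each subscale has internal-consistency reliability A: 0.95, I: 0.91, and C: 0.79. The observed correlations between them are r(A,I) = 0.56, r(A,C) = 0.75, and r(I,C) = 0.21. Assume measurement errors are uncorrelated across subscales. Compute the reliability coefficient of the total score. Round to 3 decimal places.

0.921

Var(A+I+C) = 2.2² + 16.6² + 6.4² + 2·[2.2·16.6·0.56 + 2.2·6.4·0.75 + 16.6·6.4·0.21] = 321.36 + 106.643 = 428.003.
With uncorrelated errors the cross-covariances are all true-score covariance, so they carry over unchanged; only the diagonal terms shrink to ρᵢσᵢ².
True-score variance = [2.2²·0.95 + 16.6²·0.91 + 6.4²·0.79] + 106.643 = 287.716 + 106.643 = 394.359.
Reliability = 394.359 / 428.003 = 0.921.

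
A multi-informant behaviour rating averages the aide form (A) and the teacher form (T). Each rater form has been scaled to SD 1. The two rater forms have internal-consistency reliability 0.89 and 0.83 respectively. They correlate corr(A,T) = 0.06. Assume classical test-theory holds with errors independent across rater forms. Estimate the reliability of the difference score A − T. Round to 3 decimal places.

0.851

Var(A−T) = 1 + 1 − 2·0.06 = 2 − 0.12 = 1.88.
With uncorrelated errors the cross-covariances are all true-score covariance, so they carry over unchanged; only the diagonal terms shrink to ρᵢσᵢ².
True-score variance = [0.89 + 0.83] − 0.12 = 1.72 − 0.12 = 1.6.
Reliability = 1.6 / 1.88 = 0.851.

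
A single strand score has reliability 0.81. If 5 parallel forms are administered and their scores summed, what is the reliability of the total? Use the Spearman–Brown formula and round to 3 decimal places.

ρ_k = kρ / (1 + (k−1)ρ) = 5·0.81 / (1 + 4·0.81) = 4.050 / 4.240 = 0.955.

0.955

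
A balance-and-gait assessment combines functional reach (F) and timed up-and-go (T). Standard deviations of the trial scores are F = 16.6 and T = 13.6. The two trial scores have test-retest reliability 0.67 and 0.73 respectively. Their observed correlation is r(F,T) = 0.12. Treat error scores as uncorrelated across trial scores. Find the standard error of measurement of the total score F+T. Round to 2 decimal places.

11.87

Var(total) = 460.52 + 54.1824 = 514.702.
True-score variance = 319.646 + 54.1824 = 373.828, so reliability = 0.7263.
Error variance = 514.702 − 373.828 = 140.874; SEM = √140.874 = 11.87.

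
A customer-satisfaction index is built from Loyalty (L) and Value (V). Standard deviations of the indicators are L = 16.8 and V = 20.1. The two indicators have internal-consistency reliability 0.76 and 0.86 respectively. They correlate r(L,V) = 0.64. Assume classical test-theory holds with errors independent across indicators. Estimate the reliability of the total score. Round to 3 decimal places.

0.889

Var(L+V) = 16.8² + 20.1² + 2·[16.8·20.1·0.64] = 686.25 + 432.23 = 1118.48.
Because errors are independent across components, Cov(Tᵢ,Tⱼ) = Cov(Xᵢ,Xⱼ); the off-diagonal part of the true-score variance is the same as above.
True-score variance = [16.8²·0.76 + 20.1²·0.86] + 432.23 = 561.951 + 432.23 = 994.181.
Reliability = 994.181 / 1118.48 = 0.889.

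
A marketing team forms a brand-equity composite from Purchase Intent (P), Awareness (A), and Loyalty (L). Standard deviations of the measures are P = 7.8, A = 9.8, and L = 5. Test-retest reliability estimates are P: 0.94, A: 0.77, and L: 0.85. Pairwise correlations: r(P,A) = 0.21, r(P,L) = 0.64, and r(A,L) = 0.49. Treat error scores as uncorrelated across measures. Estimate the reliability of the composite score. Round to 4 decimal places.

0.9055

Var(P+A+L) = 7.8² + 9.8² + 5² + 2·[7.8·9.8·0.21 + 7.8·5·0.64 + 9.8·5·0.49] = 181.88 + 130.045 = 311.925.
With uncorrelated errors the cross-covariances are all true-score covariance, so they carry over unchanged; only the diagonal terms shrink to ρᵢσᵢ².
True-score variance = [7.8²·0.94 + 9.8²·0.77 + 5²·0.85] + 130.045 = 152.39 + 130.045 = 282.435.
Reliability = 282.435 / 311.925 = 0.9055.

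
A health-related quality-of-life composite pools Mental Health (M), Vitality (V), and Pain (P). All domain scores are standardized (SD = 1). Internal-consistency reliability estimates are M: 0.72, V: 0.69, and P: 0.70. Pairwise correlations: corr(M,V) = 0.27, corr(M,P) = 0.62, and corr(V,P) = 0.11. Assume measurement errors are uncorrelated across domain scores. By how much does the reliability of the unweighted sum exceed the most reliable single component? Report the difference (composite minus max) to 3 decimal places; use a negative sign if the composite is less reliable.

0.102

Var(sum) = 3 + 2 = 5; true-score variance = 2.11 + 2 = 4.11; composite reliability = 0.8220.
Max component reliability = 0.7200.
Difference = 0.8220 − 0.7200 = 0.102.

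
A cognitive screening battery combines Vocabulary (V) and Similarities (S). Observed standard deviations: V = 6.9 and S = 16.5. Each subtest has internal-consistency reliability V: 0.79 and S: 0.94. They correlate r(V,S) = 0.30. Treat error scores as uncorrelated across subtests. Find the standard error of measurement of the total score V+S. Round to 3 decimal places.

5.132

Var(total) = 319.86 + 68.31 = 388.17.
True-score variance = 293.527 + 68.31 = 361.837, so reliability = 0.9322.
Error variance = 388.17 − 361.837 = 26.3331; SEM = √26.3331 = 5.132.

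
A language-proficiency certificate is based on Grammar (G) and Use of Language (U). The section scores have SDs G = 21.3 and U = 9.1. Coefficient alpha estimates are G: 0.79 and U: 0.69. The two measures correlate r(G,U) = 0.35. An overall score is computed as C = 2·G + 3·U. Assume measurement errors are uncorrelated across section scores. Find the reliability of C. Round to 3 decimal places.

0.819

Var(C) = 2²·21.3² + 3²·9.1² + 2·[6·21.3·9.1·0.35] = 2560.05 + 814.086 = 3374.14.
Under uncorrelated errors the observed covariances equal the true-score covariances, so only the own-variance terms attenuate.
True-score variance = [2²·21.3²·0.79 + 3²·9.1²·0.69] + 814.086 = 1947.91 + 814.086 = 2762.
Reliability = 2762 / 3374.14 = 0.819.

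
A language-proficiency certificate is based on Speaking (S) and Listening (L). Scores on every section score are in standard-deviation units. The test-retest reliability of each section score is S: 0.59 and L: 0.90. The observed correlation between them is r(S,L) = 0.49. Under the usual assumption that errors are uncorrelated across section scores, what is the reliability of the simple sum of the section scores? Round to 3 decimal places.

Var(S+L) = 2 + 2·[0.49] = 2 + 0.98 = 2.98.
With uncorrelated errors the cross-covariances are all true-score covariance, so they carry over unchanged; only the diagonal terms shrink to ρᵢσᵢ².
True-score variance = [0.59 + 0.90] + 0.98 = 1.49 + 0.98 = 2.47.
Reliability = 2.47 / 2.98 = 0.829.

0.829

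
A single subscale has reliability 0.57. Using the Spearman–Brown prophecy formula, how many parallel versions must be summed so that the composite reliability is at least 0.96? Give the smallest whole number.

k ≥ ρ*(1−ρ₁)/(ρ₁(1−ρ*)) = 0.96·0.43 / (0.57·0.04) = 18.105.
Smallest integer k = 19.

19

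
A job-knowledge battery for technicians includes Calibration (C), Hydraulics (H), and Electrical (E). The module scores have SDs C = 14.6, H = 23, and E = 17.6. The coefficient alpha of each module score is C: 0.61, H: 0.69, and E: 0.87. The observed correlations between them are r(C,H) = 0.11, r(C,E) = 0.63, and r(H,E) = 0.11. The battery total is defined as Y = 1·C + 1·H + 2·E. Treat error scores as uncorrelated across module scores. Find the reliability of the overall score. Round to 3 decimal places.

0.858

Var(Y) = 14.6² + 23² + 2²·17.6² + 2·[14.6·23·0.11 + 2·14.6·17.6·0.63 + 2·23·17.6·0.11] = 1981.2 + 899.527 = 2880.73.
With uncorrelated errors the cross-covariances are all true-score covariance, so they carry over unchanged; only the diagonal terms shrink to ρᵢσᵢ².
True-score variance = [14.6²·0.61 + 23²·0.69 + 2²·17.6²·0.87] + 899.527 = 1573 + 899.527 = 2472.53.
Reliability = 2472.53 / 2880.73 = 0.858.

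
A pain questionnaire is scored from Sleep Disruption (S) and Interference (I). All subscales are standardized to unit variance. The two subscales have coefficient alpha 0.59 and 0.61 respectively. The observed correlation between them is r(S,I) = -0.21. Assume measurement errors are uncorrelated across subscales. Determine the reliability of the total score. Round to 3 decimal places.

Var(S+I) = 2 + 2·[(-0.21)] = 2 − 0.42 = 1.58.
With uncorrelated errors the cross-covariances are all true-score covariance, so they carry over unchanged; only the diagonal terms shrink to ρᵢσᵢ².
True-score variance = [0.59 + 0.61] − 0.42 = 1.2 − 0.42 = 0.78.
Reliability = 0.78 / 1.58 = 0.494.

0.494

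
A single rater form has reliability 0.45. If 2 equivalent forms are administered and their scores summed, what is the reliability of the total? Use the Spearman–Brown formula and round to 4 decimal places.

0.6207

ρ_k = kρ / (1 + (k−1)ρ) = 2·0.45 / (1 + 1·0.45) = 0.900 / 1.450 = 0.6207.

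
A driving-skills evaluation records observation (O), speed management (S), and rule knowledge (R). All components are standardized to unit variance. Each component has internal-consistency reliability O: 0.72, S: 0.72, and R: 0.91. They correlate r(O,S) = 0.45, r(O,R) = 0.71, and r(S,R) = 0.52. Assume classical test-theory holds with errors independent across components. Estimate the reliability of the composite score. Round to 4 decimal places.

0.8978

Var(O+S+R) = 3 + 2·[0.45 + 0.71 + 0.52] = 3 + 3.36 = 6.36.
Because errors are independent across components, Cov(Tᵢ,Tⱼ) = Cov(Xᵢ,Xⱼ); the off-diagonal part of the true-score variance is the same as above.
True-score variance = [0.72 + 0.72 + 0.91] + 3.36 = 2.35 + 3.36 = 5.71.
Reliability = 5.71 / 6.36 = 0.8978.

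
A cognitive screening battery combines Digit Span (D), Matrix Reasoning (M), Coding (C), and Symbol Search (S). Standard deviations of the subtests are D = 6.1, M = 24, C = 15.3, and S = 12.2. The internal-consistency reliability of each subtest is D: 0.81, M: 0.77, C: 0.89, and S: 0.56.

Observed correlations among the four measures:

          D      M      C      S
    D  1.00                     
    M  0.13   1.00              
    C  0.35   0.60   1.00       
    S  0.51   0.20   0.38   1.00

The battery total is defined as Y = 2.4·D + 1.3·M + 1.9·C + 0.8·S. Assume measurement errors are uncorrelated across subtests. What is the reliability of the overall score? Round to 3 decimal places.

Var(Y) = 2.4²·6.1² + 1.3²·24² + 1.9²·15.3² + 0.8²·12.2² + 2·[3.12·6.1·24·0.13 + 4.56·6.1·15.3·0.35 + 1.92·6.1·12.2·0.51 + 2.47·24·15.3·0.60 + 1.04·24·12.2·0.20 + 1.52·15.3·12.2·0.38] = 2128.09 + 1988.23 = 4116.32.
Because errors are independent across components, Cov(Tᵢ,Tⱼ) = Cov(Xᵢ,Xⱼ); the off-diagonal part of the true-score variance is the same as above.
True-score variance = [2.4²·6.1²·0.81 + 1.3²·24²·0.77 + 1.9²·15.3²·0.89 + 0.8²·12.2²·0.56] + 1988.23 = 1728.61 + 1988.23 = 3716.84.
Reliability = 3716.84 / 4116.32 = 0.903.

0.903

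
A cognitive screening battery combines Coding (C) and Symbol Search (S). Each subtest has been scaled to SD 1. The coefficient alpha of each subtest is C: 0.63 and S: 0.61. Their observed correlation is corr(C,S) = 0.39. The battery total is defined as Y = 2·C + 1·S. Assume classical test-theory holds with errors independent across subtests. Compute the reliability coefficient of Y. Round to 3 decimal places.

Var(Y) = 2² + 1 + 2·[2·0.39] = 5 + 1.56 = 6.56.
Under uncorrelated errors the observed covariances equal the true-score covariances, so only the own-variance terms attenuate.
True-score variance = [2²·0.63 + 0.61] + 1.56 = 3.13 + 1.56 = 4.69.
Reliability = 4.69 / 6.56 = 0.715.

0.715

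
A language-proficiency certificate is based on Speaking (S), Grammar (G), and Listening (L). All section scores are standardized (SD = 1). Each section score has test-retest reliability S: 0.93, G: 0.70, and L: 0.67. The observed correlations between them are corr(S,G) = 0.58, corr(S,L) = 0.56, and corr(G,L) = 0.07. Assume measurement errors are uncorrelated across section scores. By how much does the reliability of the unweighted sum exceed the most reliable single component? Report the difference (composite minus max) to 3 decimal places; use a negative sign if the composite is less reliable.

-0.059

Var(sum) = 3 + 2.42 = 5.42; true-score variance = 2.3 + 2.42 = 4.72; composite reliability = 0.8708.
Max component reliability = 0.9300.
Difference = 0.8708 − 0.9300 = -0.059.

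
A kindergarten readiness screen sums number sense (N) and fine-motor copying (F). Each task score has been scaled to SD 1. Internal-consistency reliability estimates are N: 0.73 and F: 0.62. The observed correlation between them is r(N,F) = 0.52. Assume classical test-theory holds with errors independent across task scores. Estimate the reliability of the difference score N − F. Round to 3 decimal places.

Var(N−F) = 1 + 1 − 2·0.52 = 2 − 1.04 = 0.96.
Under uncorrelated errors the observed covariances equal the true-score covariances, so only the own-variance terms attenuate.
True-score variance = [0.73 + 0.62] − 1.04 = 1.35 − 1.04 = 0.31.
Reliability = 0.31 / 0.96 = 0.323.

0.323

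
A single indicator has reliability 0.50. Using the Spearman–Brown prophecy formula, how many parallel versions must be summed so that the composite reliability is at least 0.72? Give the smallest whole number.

3

k ≥ ρ*(1−ρ₁)/(ρ₁(1−ρ*)) = 0.72·0.50 / (0.50·0.28) = 2.571.
Smallest integer k = 3.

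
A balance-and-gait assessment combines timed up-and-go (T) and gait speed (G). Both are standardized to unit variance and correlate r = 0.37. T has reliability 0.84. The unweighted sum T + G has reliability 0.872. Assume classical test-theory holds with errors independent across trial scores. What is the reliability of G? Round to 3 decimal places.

0.809

Var(T+G) = 2 + 2·0.37 = 2.740.
True-score variance = ρ_T + ρ_G + 2·0.37, so 0.872 = (0.84 + ρ_G + 0.74) / 2.740.
ρ_G = 0.872·2.740 − 0.84 − 0.74 = 0.809.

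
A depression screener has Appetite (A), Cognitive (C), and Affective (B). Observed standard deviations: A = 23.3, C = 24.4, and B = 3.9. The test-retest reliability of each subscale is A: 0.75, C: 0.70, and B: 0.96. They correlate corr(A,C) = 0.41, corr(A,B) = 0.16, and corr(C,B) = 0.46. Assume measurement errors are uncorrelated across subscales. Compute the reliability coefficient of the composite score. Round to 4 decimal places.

Var(A+C+B) = 23.3² + 24.4² + 3.9² + 2·[23.3·24.4·0.41 + 23.3·3.9·0.16 + 24.4·3.9·0.46] = 1153.46 + 582.812 = 1736.27.
With uncorrelated errors the cross-covariances are all true-score covariance, so they carry over unchanged; only the diagonal terms shrink to ρᵢσᵢ².
True-score variance = [23.3²·0.75 + 24.4²·0.70 + 3.9²·0.96] + 582.812 = 838.521 + 582.812 = 1421.33.
Reliability = 1421.33 / 1736.27 = 0.8186.

0.8186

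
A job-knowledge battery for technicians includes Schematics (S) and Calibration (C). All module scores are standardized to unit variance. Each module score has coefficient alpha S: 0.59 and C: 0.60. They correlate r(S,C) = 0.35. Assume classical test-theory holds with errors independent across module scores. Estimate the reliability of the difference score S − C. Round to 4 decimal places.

Var(S−C) = 1 + 1 − 2·0.35 = 2 − 0.7 = 1.3.
With uncorrelated errors the cross-covariances are all true-score covariance, so they carry over unchanged; only the diagonal terms shrink to ρᵢσᵢ².
True-score variance = [0.59 + 0.60] − 0.7 = 1.19 − 0.7 = 0.49.
Reliability = 0.49 / 1.3 = 0.3769.

0.3769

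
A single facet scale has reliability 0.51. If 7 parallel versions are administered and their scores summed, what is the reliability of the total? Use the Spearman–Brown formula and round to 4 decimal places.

ρ_k = kρ / (1 + (k−1)ρ) = 7·0.51 / (1 + 6·0.51) = 3.570 / 4.060 = 0.8793.

0.8793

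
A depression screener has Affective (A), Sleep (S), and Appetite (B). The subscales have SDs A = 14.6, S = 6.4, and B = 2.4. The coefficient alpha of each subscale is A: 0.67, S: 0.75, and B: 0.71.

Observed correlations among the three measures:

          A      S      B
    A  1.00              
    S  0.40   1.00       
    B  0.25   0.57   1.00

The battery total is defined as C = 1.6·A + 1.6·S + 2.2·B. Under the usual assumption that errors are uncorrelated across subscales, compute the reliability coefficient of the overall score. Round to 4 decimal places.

0.7841

Var(C) = 1.6²·14.6² + 1.6²·6.4² + 2.2²·2.4² + 2·[2.56·14.6·6.4·0.40 + 3.52·14.6·2.4·0.25 + 3.52·6.4·2.4·0.57] = 678.426 + 314.672 = 993.098.
Because errors are independent across components, Cov(Tᵢ,Tⱼ) = Cov(Xᵢ,Xⱼ); the off-diagonal part of the true-score variance is the same as above.
True-score variance = [1.6²·14.6²·0.67 + 1.6²·6.4²·0.75 + 2.2²·2.4²·0.71] + 314.672 = 464.049 + 314.672 = 778.721.
Reliability = 778.721 / 993.098 = 0.7841.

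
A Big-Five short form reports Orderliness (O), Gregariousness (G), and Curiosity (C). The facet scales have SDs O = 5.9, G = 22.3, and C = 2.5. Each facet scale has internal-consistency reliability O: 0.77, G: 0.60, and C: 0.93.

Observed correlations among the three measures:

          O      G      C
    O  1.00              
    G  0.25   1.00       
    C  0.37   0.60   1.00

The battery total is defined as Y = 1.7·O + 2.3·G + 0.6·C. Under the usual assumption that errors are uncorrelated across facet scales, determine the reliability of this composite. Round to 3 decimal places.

0.652

Var(Y) = 1.7²·5.9² + 2.3²·22.3² + 0.6²·2.5² + 2·[3.91·5.9·22.3·0.25 + 1.02·5.9·2.5·0.37 + 1.38·22.3·2.5·0.60] = 2733.51 + 360.675 = 3094.19.
Under uncorrelated errors the observed covariances equal the true-score covariances, so only the own-variance terms attenuate.
True-score variance = [1.7²·5.9²·0.77 + 2.3²·22.3²·0.60 + 0.6²·2.5²·0.93] + 360.675 = 1657.95 + 360.675 = 2018.63.
Reliability = 2018.63 / 3094.19 = 0.652.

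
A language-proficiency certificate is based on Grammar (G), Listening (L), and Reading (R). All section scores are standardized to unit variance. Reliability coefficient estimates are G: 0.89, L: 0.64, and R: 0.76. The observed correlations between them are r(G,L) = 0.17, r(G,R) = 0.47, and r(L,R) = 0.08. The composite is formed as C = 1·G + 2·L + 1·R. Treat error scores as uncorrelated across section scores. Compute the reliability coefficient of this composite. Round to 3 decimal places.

Var(C) = 1 + 2² + 1 + 2·[2·0.17 + 0.47 + 2·0.08] = 6 + 1.94 = 7.94.
Because errors are independent across components, Cov(Tᵢ,Tⱼ) = Cov(Xᵢ,Xⱼ); the off-diagonal part of the true-score variance is the same as above.
True-score variance = [0.89 + 2²·0.64 + 0.76] + 1.94 = 4.21 + 1.94 = 6.15.
Reliability = 6.15 / 7.94 = 0.775.

0.775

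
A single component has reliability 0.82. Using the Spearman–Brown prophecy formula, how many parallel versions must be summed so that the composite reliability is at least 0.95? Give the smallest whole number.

k ≥ ρ*(1−ρ₁)/(ρ₁(1−ρ*)) = 0.95·0.18 / (0.82·0.05) = 4.171.
Smallest integer k = 5.

5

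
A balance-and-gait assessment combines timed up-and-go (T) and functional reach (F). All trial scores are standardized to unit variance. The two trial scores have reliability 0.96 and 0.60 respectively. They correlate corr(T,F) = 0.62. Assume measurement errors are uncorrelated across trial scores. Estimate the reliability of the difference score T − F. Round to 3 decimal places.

0.421

Var(T−F) = 1 + 1 − 2·0.62 = 2 − 1.24 = 0.76.
Because errors are independent across components, Cov(Tᵢ,Tⱼ) = Cov(Xᵢ,Xⱼ); the off-diagonal part of the true-score variance is the same as above.
True-score variance = [0.96 + 0.60] − 1.24 = 1.56 − 1.24 = 0.32.
Reliability = 0.32 / 0.76 = 0.421.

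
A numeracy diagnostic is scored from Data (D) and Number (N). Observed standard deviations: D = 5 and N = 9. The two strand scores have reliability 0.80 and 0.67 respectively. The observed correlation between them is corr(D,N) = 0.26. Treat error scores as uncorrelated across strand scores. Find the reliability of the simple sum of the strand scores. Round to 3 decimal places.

Var(D+N) = 5² + 9² + 2·[5·9·0.26] = 106 + 23.4 = 129.4.
With uncorrelated errors the cross-covariances are all true-score covariance, so they carry over unchanged; only the diagonal terms shrink to ρᵢσᵢ².
True-score variance = [5²·0.80 + 9²·0.67] + 23.4 = 74.27 + 23.4 = 97.67.
Reliability = 97.67 / 129.4 = 0.755.

0.755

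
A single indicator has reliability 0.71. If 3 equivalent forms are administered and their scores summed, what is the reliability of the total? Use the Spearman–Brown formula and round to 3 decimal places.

ρ_k = kρ / (1 + (k−1)ρ) = 3·0.71 / (1 + 2·0.71) = 2.130 / 2.420 = 0.880.

0.880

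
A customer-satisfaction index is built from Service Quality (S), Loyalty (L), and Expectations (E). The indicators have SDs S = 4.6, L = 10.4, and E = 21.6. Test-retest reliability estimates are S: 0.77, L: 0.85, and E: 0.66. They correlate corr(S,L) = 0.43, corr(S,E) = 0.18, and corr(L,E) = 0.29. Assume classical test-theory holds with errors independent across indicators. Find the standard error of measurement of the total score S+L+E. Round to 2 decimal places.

Var(total) = 595.88 + 207.203 = 803.083.
True-score variance = 416.159 + 207.203 = 623.362, so reliability = 0.7762.
Error variance = 803.083 − 623.362 = 179.721; SEM = √179.721 = 13.41.

13.41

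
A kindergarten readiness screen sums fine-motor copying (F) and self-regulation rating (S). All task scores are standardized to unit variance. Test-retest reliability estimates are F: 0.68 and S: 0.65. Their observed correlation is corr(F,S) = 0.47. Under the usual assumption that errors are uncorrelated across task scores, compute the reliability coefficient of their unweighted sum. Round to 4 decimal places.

Var(F+S) = 2 + 2·[0.47] = 2 + 0.94 = 2.94.
With uncorrelated errors the cross-covariances are all true-score covariance, so they carry over unchanged; only the diagonal terms shrink to ρᵢσᵢ².
True-score variance = [0.68 + 0.65] + 0.94 = 1.33 + 0.94 = 2.27.
Reliability = 2.27 / 2.94 = 0.7721.

0.7721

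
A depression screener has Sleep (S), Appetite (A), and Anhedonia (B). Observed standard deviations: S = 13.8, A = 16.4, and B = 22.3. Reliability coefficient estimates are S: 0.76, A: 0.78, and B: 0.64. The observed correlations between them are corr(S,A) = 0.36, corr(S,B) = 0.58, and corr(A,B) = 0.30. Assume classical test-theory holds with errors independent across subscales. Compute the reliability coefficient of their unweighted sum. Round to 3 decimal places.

Var(S+A+B) = 13.8² + 16.4² + 22.3² + 2·[13.8·16.4·0.36 + 13.8·22.3·0.58 + 16.4·22.3·0.30] = 956.69 + 739.361 = 1696.05.
Under uncorrelated errors the observed covariances equal the true-score covariances, so only the own-variance terms attenuate.
True-score variance = [13.8²·0.76 + 16.4²·0.78 + 22.3²·0.64] + 739.361 = 672.789 + 739.361 = 1412.15.
Reliability = 1412.15 / 1696.05 = 0.833.

0.833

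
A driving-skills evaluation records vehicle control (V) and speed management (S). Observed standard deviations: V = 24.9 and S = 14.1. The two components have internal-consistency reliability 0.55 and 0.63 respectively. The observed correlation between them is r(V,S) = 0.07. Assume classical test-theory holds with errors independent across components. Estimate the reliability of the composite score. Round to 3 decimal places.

Var(V+S) = 24.9² + 14.1² + 2·[24.9·14.1·0.07] = 818.82 + 49.1526 = 867.973.
Under uncorrelated errors the observed covariances equal the true-score covariances, so only the own-variance terms attenuate.
True-score variance = [24.9²·0.55 + 14.1²·0.63] + 49.1526 = 466.256 + 49.1526 = 515.408.
Reliability = 515.408 / 867.973 = 0.594.

0.594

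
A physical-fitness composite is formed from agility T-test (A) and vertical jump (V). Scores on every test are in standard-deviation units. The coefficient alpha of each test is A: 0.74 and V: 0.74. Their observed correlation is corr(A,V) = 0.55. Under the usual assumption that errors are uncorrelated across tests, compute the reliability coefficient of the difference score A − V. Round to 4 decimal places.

0.4222

Var(A−V) = 1 + 1 − 2·0.55 = 2 − 1.1 = 0.9.
Under uncorrelated errors the observed covariances equal the true-score covariances, so only the own-variance terms attenuate.
True-score variance = [0.74 + 0.74] − 1.1 = 1.48 − 1.1 = 0.38.
Reliability = 0.38 / 0.9 = 0.4222.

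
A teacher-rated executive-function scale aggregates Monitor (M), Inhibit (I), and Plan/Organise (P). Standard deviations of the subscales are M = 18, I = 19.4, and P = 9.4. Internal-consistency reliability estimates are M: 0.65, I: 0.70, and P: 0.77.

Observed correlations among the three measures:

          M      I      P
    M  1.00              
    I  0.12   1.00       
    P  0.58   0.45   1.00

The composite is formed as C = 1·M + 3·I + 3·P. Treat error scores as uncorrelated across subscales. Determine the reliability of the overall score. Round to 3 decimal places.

0.808

Var(C) = 18² + 3²·19.4² + 3²·9.4² + 2·[3·18·19.4·0.12 + 3·18·9.4·0.58 + 9·19.4·9.4·0.45] = 4506.48 + 2317.36 = 6823.84.
With uncorrelated errors the cross-covariances are all true-score covariance, so they carry over unchanged; only the diagonal terms shrink to ρᵢσᵢ².
True-score variance = [18²·0.65 + 3²·19.4²·0.70 + 3²·9.4²·0.77] + 2317.36 = 3194 + 2317.36 = 5511.36.
Reliability = 5511.36 / 6823.84 = 0.808.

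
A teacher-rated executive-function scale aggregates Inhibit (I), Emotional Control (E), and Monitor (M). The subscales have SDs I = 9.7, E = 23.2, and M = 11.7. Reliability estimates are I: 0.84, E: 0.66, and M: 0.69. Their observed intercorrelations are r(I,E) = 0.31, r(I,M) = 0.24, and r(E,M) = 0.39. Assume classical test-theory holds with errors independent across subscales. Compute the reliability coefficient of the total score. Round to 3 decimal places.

Var(I+E+M) = 9.7² + 23.2² + 11.7² + 2·[9.7·23.2·0.31 + 9.7·11.7·0.24 + 23.2·11.7·0.39] = 769.22 + 405.723 = 1174.94.
Because errors are independent across components, Cov(Tᵢ,Tⱼ) = Cov(Xᵢ,Xⱼ); the off-diagonal part of the true-score variance is the same as above.
True-score variance = [9.7²·0.84 + 23.2²·0.66 + 11.7²·0.69] + 405.723 = 528.728 + 405.723 = 934.451.
Reliability = 934.451 / 1174.94 = 0.795.

0.795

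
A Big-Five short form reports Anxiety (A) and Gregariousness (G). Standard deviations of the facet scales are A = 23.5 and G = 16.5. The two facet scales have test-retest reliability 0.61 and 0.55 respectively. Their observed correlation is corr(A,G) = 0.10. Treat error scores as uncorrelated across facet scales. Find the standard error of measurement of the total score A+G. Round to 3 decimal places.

18.382

Var(total) = 824.5 + 77.55 = 902.05.
True-score variance = 486.61 + 77.55 = 564.16, so reliability = 0.6254.
Error variance = 902.05 − 564.16 = 337.89; SEM = √337.89 = 18.382.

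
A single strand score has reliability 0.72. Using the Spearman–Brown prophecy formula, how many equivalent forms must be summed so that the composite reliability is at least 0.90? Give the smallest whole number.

k ≥ ρ*(1−ρ₁)/(ρ₁(1−ρ*)) = 0.90·0.28 / (0.72·0.10) = 3.500.
Smallest integer k = 4.

4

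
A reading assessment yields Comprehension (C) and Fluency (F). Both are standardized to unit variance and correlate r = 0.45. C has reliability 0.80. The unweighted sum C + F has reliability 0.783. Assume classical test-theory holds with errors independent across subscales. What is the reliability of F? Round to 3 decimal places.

0.571

Var(C+F) = 2 + 2·0.45 = 2.900.
True-score variance = ρ_C + ρ_F + 2·0.45, so 0.783 = (0.80 + ρ_F + 0.90) / 2.900.
ρ_F = 0.783·2.900 − 0.80 − 0.90 = 0.571.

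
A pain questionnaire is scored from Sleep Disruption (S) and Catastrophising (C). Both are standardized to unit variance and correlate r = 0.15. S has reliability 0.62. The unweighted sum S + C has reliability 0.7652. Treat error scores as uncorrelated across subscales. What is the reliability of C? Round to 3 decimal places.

0.840

Var(S+C) = 2 + 2·0.15 = 2.300.
True-score variance = ρ_S + ρ_C + 2·0.15, so 0.7652 = (0.62 + ρ_C + 0.30) / 2.300.
ρ_C = 0.7652·2.300 − 0.62 − 0.30 = 0.840.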